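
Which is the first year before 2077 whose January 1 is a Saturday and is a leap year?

Jan 1 advances by 2 weekdays after a leap year and by 1 after a common year.
2077: Jan 1 is Friday.
2076: Wednesday (leap)
2075: Tuesday
2074: Monday
2073: Sunday
2072: Friday (leap)
2071: Thursday
2070: Wednesday
2069: Tuesday
2068: Sunday (leap)
2067: Saturday
2066: Friday
2065: Thursday
2064: Tuesday (leap)
2063: Monday
2062: Sunday
2061: Saturday
2060: Thursday (leap)
2059: Wednesday
2058: Tuesday
2057: Monday
2056: Saturday (leap)
2056 begins on a Saturday and is a leap year.

2056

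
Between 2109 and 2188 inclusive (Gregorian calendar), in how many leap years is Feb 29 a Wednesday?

Leap years in 2109–2188: 20 of them.
Feb 29 weekday advances by 5 (mod 7) from one leap year to the next four years later (or differs when a century non-leap intervenes).
Leap-day weekdays: 2112:Mon 2116:Sat 2120:Thu 2124:Tue 2128:Sun 2132:Fri 2136:Wed✓ 2140:Mon 2144:Sat 2148:Thu 2152:Tue 2156:Sun 2160:Fri 2164:Wed✓ 2168:Mon 2172:Sat 2176:Thu 2180:Tue 2184:Sun 2188:Fri
Wednesday: 2136, 2164 → 2.

2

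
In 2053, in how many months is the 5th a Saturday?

2

Check the 5th of each month of 2053: Jan 5: Sun, Feb 5: Wed, Mar 5: Wed, Apr 5: Sat, May 5: Mon, Jun 5: Thu, Jul 5: Sat, Aug 5: Tue, Sep 5: Fri, Oct 5: Sun, Nov 5: Wed, Dec 5: Fri.
Saturday occurs in April, July — 2 months.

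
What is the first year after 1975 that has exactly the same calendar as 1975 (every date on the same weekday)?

Two years share a calendar iff Jan 1 falls on the same weekday and both are leap or both are common. 1975: Jan 1 is Wednesday, common year.
1976: Jan 1 Thursday, leap
1977: Jan 1 Saturday, common
1978: Jan 1 Sunday, common
1979: Jan 1 Monday, common
1980: Jan 1 Tuesday, leap
1981: Jan 1 Thursday, common
1982: Jan 1 Friday, common
1983: Jan 1 Saturday, common
1984: Jan 1 Sunday, leap
1985: Jan 1 Tuesday, common
1986: Jan 1 Wednesday, common
1986 matches on both conditions.

1986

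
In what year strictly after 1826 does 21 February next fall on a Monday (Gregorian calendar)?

1831

From one year to the next, a fixed date's weekday advances by 1, or by 2 when a Feb 29 lies between the two dates.
1826: February 21 is Tuesday.
1827: Wednesday (+1)
1828: Thursday (+1)
1829: Saturday (+2)
1830: Sunday (+1)
1831: Monday (+1)
21 February falls on a Monday in 1831.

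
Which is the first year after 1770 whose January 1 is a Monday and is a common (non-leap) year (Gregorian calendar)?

Jan 1 advances by 2 weekdays after a leap year and by 1 after a common year.
1770: Jan 1 is Monday.
1771: Tuesday
1772: Wednesday (leap)
1773: Friday
1774: Saturday
1775: Sunday
1776: Monday (leap)
1777: Wednesday
1778: Thursday
1779: Friday
1780: Saturday (leap)
1781: Monday
1781 begins on a Monday and is a common year.

1781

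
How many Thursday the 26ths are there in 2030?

Check the 26th of each month of 2030: Jan 26: Sat, Feb 26: Tue, Mar 26: Tue, Apr 26: Fri, May 26: Sun, Jun 26: Wed, Jul 26: Fri, Aug 26: Mon, Sep 26: Thu, Oct 26: Sat, Nov 26: Tue, Dec 26: Thu.
Thursday occurs in September, December — 2 months.

2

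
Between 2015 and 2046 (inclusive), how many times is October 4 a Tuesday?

Track October 4's weekday year by year (advancing +1, or +2 across a Feb 29):
  2015: Sun  2016: Tue (+2) ✓  2017: Wed (+1)  2018: Thu (+1)  2019: Fri (+1)
  2020: Sun (+2)  2021: Mon (+1)  2022: Tue (+1) ✓  2023: Wed (+1)  2024: Fri (+2)
  2025: Sat (+1)  2026: Sun (+1)  2027: Mon (+1)  2028: Wed (+2)  … (4 more years) …
  2033: Tue (+1) ✓  2034: Wed (+1)  2035: Thu (+1)  2036: Sat (+2)  2037: Sun (+1)
  2038: Mon (+1)  2039: Tue (+1) ✓  2040: Thu (+2)  2041: Fri (+1)  2042: Sat (+1)
  2043: Sun (+1)  2044: Tue (+2) ✓  2045: Wed (+1)  2046: Thu (+1)
Tuesday years: 2016, 2022, 2033, 2039, 2044 — 5 in total.

5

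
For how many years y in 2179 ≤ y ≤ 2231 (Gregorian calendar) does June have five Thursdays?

June has 30 days; it has five Thursdays when Thursday falls among the first (month-length − 28) days — i.e. when June 1 is one of Thursday/Wednesday.
June 1 by year: 2179:Tue 2180:Thu✓ 2181:Fri 2182:Sat 2183:Sun 2184:Tue 2185:Wed✓ 2186:Thu✓ 2187:Fri 2188:Sun 2189:Mon 2190:Tue 2191:Wed✓ 2192:Fri 2193:Sat …(23 more)… 2217:Sun 2218:Mon 2219:Tue 2220:Thu✓ 2221:Fri 2222:Sat 2223:Sun 2224:Tue 2225:Wed✓ 2226:Thu✓ 2227:Fri 2228:Sun 2229:Mon 2230:Tue 2231:Wed✓
Years with five Thursdays: 2180, 2185, 2186, 2191, 2196, 2197, 2203, 2208, 2209, 2214, 2215, 2220, 2225, 2226, 2231 → 15.

15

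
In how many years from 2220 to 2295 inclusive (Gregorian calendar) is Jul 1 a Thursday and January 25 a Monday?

Check each year's weekday for Jul 1 and January 25:
  2220: Sat/Tue  2221: Sun/Thu  2222: Mon/Fri  2223: Tue/Sat  2224: Thu/Sun  2225: Fri/Tue  2226: Sat/Wed  2227: Sun/Thu  2228: Tue/Fri  2229: Wed/Sun  2230: Thu/Mon ✓  2231: Fri/Tue  2232: Sun/Wed  2233: Mon/Fri  …(48 more)…  2282: Sat/Wed  2283: Sun/Thu  2284: Tue/Fri  2285: Wed/Sun  2286: Thu/Mon ✓  2287: Fri/Tue  2288: Sun/Wed  2289: Mon/Fri  2290: Tue/Sat  2291: Wed/Sun  2292: Fri/Mon  2293: Sat/Wed  2294: Sun/Thu  2295: Mon/Fri
Both conditions hold in: 2230, 2241, 2247, 2258, 2269, 2275, 2286 — 7.

7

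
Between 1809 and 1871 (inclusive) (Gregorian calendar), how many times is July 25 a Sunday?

9

Track July 25's weekday year by year (advancing +1, or +2 across a Feb 29):
  1809: Tue  1810: Wed (+1)  1811: Thu (+1)  1812: Sat (+2)  1813: Sun (+1) ✓
  1814: Mon (+1)  1815: Tue (+1)  1816: Thu (+2)  1817: Fri (+1)  1818: Sat (+1)
  1819: Sun (+1) ✓  1820: Tue (+2)  1821: Wed (+1)  1822: Thu (+1)  … (35 more years) …
  1858: Sun (+1) ✓  1859: Mon (+1)  1860: Wed (+2)  1861: Thu (+1)  1862: Fri (+1)
  1863: Sat (+1)  1864: Mon (+2)  1865: Tue (+1)  1866: Wed (+1)  1867: Thu (+1)
  1868: Sat (+2)  1869: Sun (+1) ✓  1870: Mon (+1)  1871: Tue (+1)
Sunday years: 1813, 1819, 1824, 1830, 1841, 1847, 1852, 1858, 1869 — 9 in total.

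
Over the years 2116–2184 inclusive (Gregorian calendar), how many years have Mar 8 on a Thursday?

Track Mar 8's weekday year by year (advancing +1, or +2 across a Feb 29):
  2116: Sun  2117: Mon (+1)  2118: Tue (+1)  2119: Wed (+1)  2120: Fri (+2)
  2121: Sat (+1)  2122: Sun (+1)  2123: Mon (+1)  2124: Wed (+2)  2125: Thu (+1) ✓
  2126: Fri (+1)  2127: Sat (+1)  2128: Mon (+2)  2129: Tue (+1)  … (41 more years) …
  2171: Fri (+1)  2172: Sun (+2)  2173: Mon (+1)  2174: Tue (+1)  2175: Wed (+1)
  2176: Fri (+2)  2177: Sat (+1)  2178: Sun (+1)  2179: Mon (+1)  2180: Wed (+2)
  2181: Thu (+1) ✓  2182: Fri (+1)  2183: Sat (+1)  2184: Mon (+2)
Thursday years: 2125, 2131, 2136, 2142, 2153, 2159, 2164, 2170, 2181 — 9 in total.

9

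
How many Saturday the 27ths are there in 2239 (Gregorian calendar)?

Check the 27th of each month of 2239: Jan 27: Sun, Feb 27: Wed, Mar 27: Wed, Apr 27: Sat, May 27: Mon, Jun 27: Thu, Jul 27: Sat, Aug 27: Tue, Sep 27: Fri, Oct 27: Sun, Nov 27: Wed, Dec 27: Fri.
Saturday occurs in April, July — 2 months.

2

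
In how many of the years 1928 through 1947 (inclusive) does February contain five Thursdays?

1

February has 28 days (29 in leap years); it has five Thursdays when Thursday falls among the first (month-length − 28) days — i.e. when February 1 is Thursday in a leap year (never in a common year).
February 1 by year: 1928:Wed 1929:Fri 1930:Sat 1931:Sun 1932:Mon 1933:Wed 1934:Thu 1935:Fri 1936:Sat 1937:Mon 1938:Tue 1939:Wed 1940:Thu✓ 1941:Sat 1942:Sun 1943:Mon 1944:Tue 1945:Thu 1946:Fri 1947:Sat
Years with five Thursdays: 1940 → 1.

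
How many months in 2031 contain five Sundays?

4

A month of length L has five Sundays iff its first Sunday is on day ≤ L−28 (so day 1–3 in a 31-day month, 1–2 in a 30-day month, day 1 in a leap February).
Checking each month of 2031: Jan starts Wed (31d); Feb starts Sat (28d); Mar starts Sat (31d) ✓; Apr starts Tue (30d); May starts Thu (31d); Jun starts Sun (30d) ✓; Jul starts Tue (31d); Aug starts Fri (31d) ✓; Sep starts Mon (30d); Oct starts Wed (31d); Nov starts Sat (30d) ✓; Dec starts Mon (31d).
Five-Sunday months: March, June, August, November → 4.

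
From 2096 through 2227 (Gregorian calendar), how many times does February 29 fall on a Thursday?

4

Leap years in 2096–2227: 31 of them.
Feb 29 weekday advances by 5 (mod 7) from one leap year to the next four years later (or differs when a century non-leap intervenes).
Leap-day weekdays: 2096:Wed 2104:Fri 2108:Wed 2112:Mon 2116:Sat 2120:Thu✓ 2124:Tue 2128:Sun 2132:Fri 2136:Wed 2140:Mon 2144:Sat 2148:Thu✓ …(5 more)… 2172:Sat 2176:Thu✓ 2180:Tue 2184:Sun 2188:Fri 2192:Wed 2196:Mon 2204:Wed 2208:Mon 2212:Sat 2216:Thu✓ 2220:Tue 2224:Sun
Thursday: 2120, 2148, 2176, 2216 → 4.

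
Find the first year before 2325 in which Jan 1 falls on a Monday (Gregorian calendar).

2323

Jan 1 advances by 2 weekdays after a leap year and by 1 after a common year.
2325: Jan 1 is Thursday.
2324: Tuesday (leap)
2323: Monday
2323 begins on a Monday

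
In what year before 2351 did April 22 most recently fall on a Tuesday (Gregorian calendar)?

From one year to the next, a fixed date's weekday advances by 1, or by 2 when a Feb 29 lies between the two dates.
2351: April 22 is Sunday.
2350: Saturday (−1)
2349: Friday (−1)
2348: Thursday (−1)
2347: Tuesday (−2)
April 22 falls on a Tuesday in 2347.

2347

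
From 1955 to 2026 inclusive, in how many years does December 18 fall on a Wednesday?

Track December 18's weekday year by year (advancing +1, or +2 across a Feb 29):
  1955: Sun  1956: Tue (+2)  1957: Wed (+1) ✓  1958: Thu (+1)  1959: Fri (+1)
  1960: Sun (+2)  1961: Mon (+1)  1962: Tue (+1)  1963: Wed (+1) ✓  1964: Fri (+2)
  1965: Sat (+1)  1966: Sun (+1)  1967: Mon (+1)  1968: Wed (+2) ✓  … (44 more years) …
  2013: Wed (+1) ✓  2014: Thu (+1)  2015: Fri (+1)  2016: Sun (+2)  2017: Mon (+1)
  2018: Tue (+1)  2019: Wed (+1) ✓  2020: Fri (+2)  2021: Sat (+1)  2022: Sun (+1)
  2023: Mon (+1)  2024: Wed (+2) ✓  2025: Thu (+1)  2026: Fri (+1)
Wednesday years: 1957, 1963, 1968, 1974, 1985, 1991, 1996, 2002, 2013, 2019, 2024 — 11 in total.

11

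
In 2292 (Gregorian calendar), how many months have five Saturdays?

A month of length L has five Saturdays iff its first Saturday is on day ≤ L−28 (so day 1–3 in a 31-day month, 1–2 in a 30-day month, day 1 in a leap February).
Checking each month of 2292: Jan starts Fri (31d) ✓; Feb starts Mon (29d); Mar starts Tue (31d); Apr starts Fri (30d) ✓; May starts Sun (31d); Jun starts Wed (30d); Jul starts Fri (31d) ✓; Aug starts Mon (31d); Sep starts Thu (30d); Oct starts Sat (31d) ✓; Nov starts Tue (30d); Dec starts Thu (31d) ✓.
Five-Saturday months: January, April, July, October, December → 5.

5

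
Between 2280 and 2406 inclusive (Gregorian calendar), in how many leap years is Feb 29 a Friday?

4

Leap years in 2280–2406: 31 of them.
Feb 29 weekday advances by 5 (mod 7) from one leap year to the next four years later (or differs when a century non-leap intervenes).
Leap-day weekdays: 2280:Sun 2284:Fri✓ 2288:Wed 2292:Mon 2296:Sat 2304:Mon 2308:Sat 2312:Thu 2316:Tue 2320:Sun 2324:Fri✓ 2328:Wed 2332:Mon …(5 more)… 2356:Wed 2360:Mon 2364:Sat 2368:Thu 2372:Tue 2376:Sun 2380:Fri✓ 2384:Wed 2388:Mon 2392:Sat 2396:Thu 2400:Tue 2404:Sun
Friday: 2284, 2324, 2352, 2380 → 4.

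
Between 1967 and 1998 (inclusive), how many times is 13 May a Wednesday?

5

Track 13 May's weekday year by year (advancing +1, or +2 across a Feb 29):
  1967: Sat  1968: Mon (+2)  1969: Tue (+1)  1970: Wed (+1) ✓  1971: Thu (+1)
  1972: Sat (+2)  1973: Sun (+1)  1974: Mon (+1)  1975: Tue (+1)  1976: Thu (+2)
  1977: Fri (+1)  1978: Sat (+1)  1979: Sun (+1)  1980: Tue (+2)  … (4 more years) …
  1985: Mon (+1)  1986: Tue (+1)  1987: Wed (+1) ✓  1988: Fri (+2)  1989: Sat (+1)
  1990: Sun (+1)  1991: Mon (+1)  1992: Wed (+2) ✓  1993: Thu (+1)  1994: Fri (+1)
  1995: Sat (+1)  1996: Mon (+2)  1997: Tue (+1)  1998: Wed (+1) ✓
Wednesday years: 1970, 1981, 1987, 1992, 1998 — 5 in total.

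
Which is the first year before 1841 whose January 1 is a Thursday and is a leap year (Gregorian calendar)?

1824

Jan 1 advances by 2 weekdays after a leap year and by 1 after a common year.
1841: Jan 1 is Friday.
1840: Wednesday (leap)
1839: Tuesday
1838: Monday
1837: Sunday
1836: Friday (leap)
1835: Thursday
1834: Wednesday
1833: Tuesday
1832: Sunday (leap)
1831: Saturday
1830: Friday
1829: Thursday
1828: Tuesday (leap)
1827: Monday
1826: Sunday
1825: Saturday
1824: Thursday (leap)
1824 begins on a Thursday and is a leap year.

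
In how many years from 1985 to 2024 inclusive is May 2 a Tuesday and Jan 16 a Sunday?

1

Check each year's weekday for May 2 and Jan 16:
  1985: Thu/Wed  1986: Fri/Thu  1987: Sat/Fri  1988: Mon/Sat  1989: Tue/Mon  1990: Wed/Tue  1991: Thu/Wed  1992: Sat/Thu  1993: Sun/Sat  1994: Mon/Sun  1995: Tue/Mon  1996: Thu/Tue  1997: Fri/Thu  1998: Sat/Fri  …(12 more)…  2011: Mon/Sun  2012: Wed/Mon  2013: Thu/Wed  2014: Fri/Thu  2015: Sat/Fri  2016: Mon/Sat  2017: Tue/Mon  2018: Wed/Tue  2019: Thu/Wed  2020: Sat/Thu  2021: Sun/Sat  2022: Mon/Sun  2023: Tue/Mon  2024: Thu/Tue
Both conditions hold in: 2000 — 1.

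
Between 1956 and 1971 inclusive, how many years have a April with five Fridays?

4

April has 30 days; it has five Fridays when Friday falls among the first (month-length − 28) days — i.e. when April 1 is one of Friday/Thursday.
April 1 by year: 1956:Sun 1957:Mon 1958:Tue 1959:Wed 1960:Fri✓ 1961:Sat 1962:Sun 1963:Mon 1964:Wed 1965:Thu✓ 1966:Fri✓ 1967:Sat 1968:Mon 1969:Tue 1970:Wed 1971:Thu✓
Years with five Fridays: 1960, 1965, 1966, 1971 → 4.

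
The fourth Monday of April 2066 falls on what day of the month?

April 1, 2066 is a Thursday, so the first Monday is the 5th.
The fourth Monday is 5 + 21 = 26.

26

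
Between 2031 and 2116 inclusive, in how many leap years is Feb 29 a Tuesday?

2

Leap years in 2031–2116: 21 of them.
Feb 29 weekday advances by 5 (mod 7) from one leap year to the next four years later (or differs when a century non-leap intervenes).
Leap-day weekdays: 2032:Sun 2036:Fri 2040:Wed 2044:Mon 2048:Sat 2052:Thu 2056:Tue✓ 2060:Sun 2064:Fri 2068:Wed 2072:Mon 2076:Sat 2080:Thu 2084:Tue✓ 2088:Sun 2092:Fri 2096:Wed 2104:Fri 2108:Wed 2112:Mon 2116:Sat
Tuesday: 2056, 2084 → 2.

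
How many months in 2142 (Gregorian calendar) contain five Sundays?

4

A month of length L has five Sundays iff its first Sunday is on day ≤ L−28 (so day 1–3 in a 31-day month, 1–2 in a 30-day month, day 1 in a leap February).
Checking each month of 2142: Jan starts Mon (31d); Feb starts Thu (28d); Mar starts Thu (31d); Apr starts Sun (30d) ✓; May starts Tue (31d); Jun starts Fri (30d); Jul starts Sun (31d) ✓; Aug starts Wed (31d); Sep starts Sat (30d) ✓; Oct starts Mon (31d); Nov starts Thu (30d); Dec starts Sat (31d) ✓.
Five-Sunday months: April, July, September, December → 4.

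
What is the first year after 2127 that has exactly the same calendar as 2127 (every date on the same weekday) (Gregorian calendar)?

Two years share a calendar iff Jan 1 falls on the same weekday and both are leap or both are common. 2127: Jan 1 is Wednesday, common year.
2128: Jan 1 Thursday, leap
2129: Jan 1 Saturday, common
2130: Jan 1 Sunday, common
2131: Jan 1 Monday, common
2132: Jan 1 Tuesday, leap
2133: Jan 1 Thursday, common
2134: Jan 1 Friday, common
2135: Jan 1 Saturday, common
2136: Jan 1 Sunday, leap
2137: Jan 1 Tuesday, common
2138: Jan 1 Wednesday, common
2138 matches on both conditions.

2138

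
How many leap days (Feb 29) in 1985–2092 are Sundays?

Leap years in 1985–2092: 27 of them.
Feb 29 weekday advances by 5 (mod 7) from one leap year to the next four years later (or differs when a century non-leap intervenes).
Leap-day weekdays: 1988:Mon 1992:Sat 1996:Thu 2000:Tue 2004:Sun✓ 2008:Fri 2012:Wed 2016:Mon 2020:Sat 2024:Thu 2028:Tue 2032:Sun✓ 2036:Fri 2040:Wed 2044:Mon 2048:Sat 2052:Thu 2056:Tue 2060:Sun✓ 2064:Fri 2068:Wed 2072:Mon 2076:Sat 2080:Thu 2084:Tue 2088:Sun✓ 2092:Fri
Sunday: 2004, 2032, 2060, 2088 → 4.

4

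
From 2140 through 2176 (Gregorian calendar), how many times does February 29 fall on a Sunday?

Leap years in 2140–2176: 10 of them.
Feb 29 weekday advances by 5 (mod 7) from one leap year to the next four years later (or differs when a century non-leap intervenes).
Leap-day weekdays: 2140:Mon 2144:Sat 2148:Thu 2152:Tue 2156:Sun✓ 2160:Fri 2164:Wed 2168:Mon 2172:Sat 2176:Thu
Sunday: 2156 → 1.

1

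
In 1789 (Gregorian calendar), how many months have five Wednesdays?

4

A month of length L has five Wednesdays iff its first Wednesday is on day ≤ L−28 (so day 1–3 in a 31-day month, 1–2 in a 30-day month, day 1 in a leap February).
Checking each month of 1789: Jan starts Thu (31d); Feb starts Sun (28d); Mar starts Sun (31d); Apr starts Wed (30d) ✓; May starts Fri (31d); Jun starts Mon (30d); Jul starts Wed (31d) ✓; Aug starts Sat (31d); Sep starts Tue (30d) ✓; Oct starts Thu (31d); Nov starts Sun (30d); Dec starts Tue (31d) ✓.
Five-Wednesday months: April, July, September, December → 4.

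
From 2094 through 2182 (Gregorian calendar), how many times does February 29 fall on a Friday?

3

Leap years in 2094–2182: 21 of them.
Feb 29 weekday advances by 5 (mod 7) from one leap year to the next four years later (or differs when a century non-leap intervenes).
Leap-day weekdays: 2096:Wed 2104:Fri✓ 2108:Wed 2112:Mon 2116:Sat 2120:Thu 2124:Tue 2128:Sun 2132:Fri✓ 2136:Wed 2140:Mon 2144:Sat 2148:Thu 2152:Tue 2156:Sun 2160:Fri✓ 2164:Wed 2168:Mon 2172:Sat 2176:Thu 2180:Tue
Friday: 2104, 2132, 2160 → 3.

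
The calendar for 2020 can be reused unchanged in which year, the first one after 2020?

2048

Two years share a calendar iff Jan 1 falls on the same weekday and both are leap or both are common. 2020: Jan 1 is Wednesday, leap year.
2021: Jan 1 Friday, common
2022: Jan 1 Saturday, common
2023: Jan 1 Sunday, common
2024: Jan 1 Monday, leap
2025: Jan 1 Wednesday, common
2026: Jan 1 Thursday, common
2027: Jan 1 Friday, common
2028: Jan 1 Saturday, leap
2029: Jan 1 Monday, common
2030: Jan 1 Tuesday, common
2031: Jan 1 Wednesday, common
2032: Jan 1 Thursday, leap
2033: Jan 1 Saturday, common
2034: Jan 1 Sunday, common
2035: Jan 1 Monday, common
2036: Jan 1 Tuesday, leap
2037: Jan 1 Thursday, common
2038: Jan 1 Friday, common
2039: Jan 1 Saturday, common
2040: Jan 1 Sunday, leap
2041: Jan 1 Tuesday, common
2042: Jan 1 Wednesday, common
2043: Jan 1 Thursday, common
2044: Jan 1 Friday, leap
2045: Jan 1 Sunday, common
2046: Jan 1 Monday, common
2047: Jan 1 Tuesday, common
2048: Jan 1 Wednesday, leap
2048 matches on both conditions.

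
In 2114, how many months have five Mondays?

5

A month of length L has five Mondays iff its first Monday is on day ≤ L−28 (so day 1–3 in a 31-day month, 1–2 in a 30-day month, day 1 in a leap February).
Checking each month of 2114: Jan starts Mon (31d) ✓; Feb starts Thu (28d); Mar starts Thu (31d); Apr starts Sun (30d) ✓; May starts Tue (31d); Jun starts Fri (30d); Jul starts Sun (31d) ✓; Aug starts Wed (31d); Sep starts Sat (30d); Oct starts Mon (31d) ✓; Nov starts Thu (30d); Dec starts Sat (31d) ✓.
Five-Monday months: January, April, July, October, December → 5.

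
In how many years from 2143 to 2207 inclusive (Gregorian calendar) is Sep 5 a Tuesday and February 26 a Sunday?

6

Check each year's weekday for Sep 5 and February 26:
  2143: Thu/Tue  2144: Sat/Wed  2145: Sun/Fri  2146: Mon/Sat  2147: Tue/Sun ✓  2148: Thu/Mon  2149: Fri/Wed  2150: Sat/Thu  2151: Sun/Fri  2152: Tue/Sat  2153: Wed/Mon  2154: Thu/Tue  2155: Fri/Wed  2156: Sun/Thu  …(37 more)…  2194: Fri/Wed  2195: Sat/Thu  2196: Mon/Fri  2197: Tue/Sun ✓  2198: Wed/Mon  2199: Thu/Tue  2200: Fri/Wed  2201: Sat/Thu  2202: Sun/Fri  2203: Mon/Sat  2204: Wed/Sun  2205: Thu/Tue  2206: Fri/Wed  2207: Sat/Thu
Both conditions hold in: 2147, 2158, 2169, 2175, 2186, 2197 — 6.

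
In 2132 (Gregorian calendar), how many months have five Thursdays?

A month of length L has five Thursdays iff its first Thursday is on day ≤ L−28 (so day 1–3 in a 31-day month, 1–2 in a 30-day month, day 1 in a leap February).
Checking each month of 2132: Jan starts Tue (31d) ✓; Feb starts Fri (29d); Mar starts Sat (31d); Apr starts Tue (30d); May starts Thu (31d) ✓; Jun starts Sun (30d); Jul starts Tue (31d) ✓; Aug starts Fri (31d); Sep starts Mon (30d); Oct starts Wed (31d) ✓; Nov starts Sat (30d); Dec starts Mon (31d).
Five-Thursday months: January, May, July, October → 4.

4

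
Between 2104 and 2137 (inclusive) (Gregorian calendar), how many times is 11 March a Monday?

Track 11 March's weekday year by year (advancing +1, or +2 across a Feb 29):
  2104: Tue  2105: Wed (+1)  2106: Thu (+1)  2107: Fri (+1)  2108: Sun (+2)
  2109: Mon (+1) ✓  2110: Tue (+1)  2111: Wed (+1)  2112: Fri (+2)  2113: Sat (+1)
  2114: Sun (+1)  2115: Mon (+1) ✓  2116: Wed (+2)  2117: Thu (+1)  … (6 more years) …
  2124: Sat (+2)  2125: Sun (+1)  2126: Mon (+1) ✓  2127: Tue (+1)  2128: Thu (+2)
  2129: Fri (+1)  2130: Sat (+1)  2131: Sun (+1)  2132: Tue (+2)  2133: Wed (+1)
  2134: Thu (+1)  2135: Fri (+1)  2136: Sun (+2)  2137: Mon (+1) ✓
Monday years: 2109, 2115, 2120, 2126, 2137 — 5 in total.

5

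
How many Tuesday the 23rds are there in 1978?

Check the 23rd of each month of 1978: Jan 23: Mon, Feb 23: Thu, Mar 23: Thu, Apr 23: Sun, May 23: Tue, Jun 23: Fri, Jul 23: Sun, Aug 23: Wed, Sep 23: Sat, Oct 23: Mon, Nov 23: Thu, Dec 23: Sat.
Tuesday occurs in May — 1 month.

1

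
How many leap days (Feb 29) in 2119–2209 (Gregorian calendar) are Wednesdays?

Leap years in 2119–2209: 22 of them.
Feb 29 weekday advances by 5 (mod 7) from one leap year to the next four years later (or differs when a century non-leap intervenes).
Leap-day weekdays: 2120:Thu 2124:Tue 2128:Sun 2132:Fri 2136:Wed✓ 2140:Mon 2144:Sat 2148:Thu 2152:Tue 2156:Sun 2160:Fri 2164:Wed✓ 2168:Mon 2172:Sat 2176:Thu 2180:Tue 2184:Sun 2188:Fri 2192:Wed✓ 2196:Mon 2204:Wed✓ 2208:Mon
Wednesday: 2136, 2164, 2192, 2204 → 4.

4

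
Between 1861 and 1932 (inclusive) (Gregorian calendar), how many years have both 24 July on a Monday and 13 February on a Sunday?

Check each year's weekday for 24 July and 13 February:
  1861: Wed/Wed  1862: Thu/Thu  1863: Fri/Fri  1864: Sun/Sat  1865: Mon/Mon  1866: Tue/Tue  1867: Wed/Wed  1868: Fri/Thu  1869: Sat/Sat  1870: Sun/Sun  1871: Mon/Mon  1872: Wed/Tue  1873: Thu/Thu  1874: Fri/Fri  …(44 more)…  1919: Thu/Thu  1920: Sat/Fri  1921: Sun/Sun  1922: Mon/Mon  1923: Tue/Tue  1924: Thu/Wed  1925: Fri/Fri  1926: Sat/Sat  1927: Sun/Sun  1928: Tue/Mon  1929: Wed/Wed  1930: Thu/Thu  1931: Fri/Fri  1932: Sun/Sat
Both conditions hold in: 1876, 1916 — 2.

2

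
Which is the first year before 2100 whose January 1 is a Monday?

Jan 1 advances by 2 weekdays after a leap year and by 1 after a common year.
2100: Jan 1 is Friday.
2099: Thursday
2098: Wednesday
2097: Tuesday
2096: Sunday (leap)
2095: Saturday
2094: Friday
2093: Thursday
2092: Tuesday (leap)
2091: Monday
2091 begins on a Monday

2091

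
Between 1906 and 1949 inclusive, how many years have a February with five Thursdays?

February has 28 days (29 in leap years); it has five Thursdays when Thursday falls among the first (month-length − 28) days — i.e. when February 1 is Thursday in a leap year (never in a common year).
February 1 by year: 1906:Thu 1907:Fri 1908:Sat 1909:Mon 1910:Tue 1911:Wed 1912:Thu✓ 1913:Sat 1914:Sun 1915:Mon 1916:Tue 1917:Thu 1918:Fri 1919:Sat 1920:Sun …(14 more)… 1935:Fri 1936:Sat 1937:Mon 1938:Tue 1939:Wed 1940:Thu✓ 1941:Sat 1942:Sun 1943:Mon 1944:Tue 1945:Thu 1946:Fri 1947:Sat 1948:Sun 1949:Tue
Years with five Thursdays: 1912, 1940 → 2.

2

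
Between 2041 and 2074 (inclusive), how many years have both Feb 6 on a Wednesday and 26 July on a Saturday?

1

Check each year's weekday for Feb 6 and 26 July:
  2041: Wed/Fri  2042: Thu/Sat  2043: Fri/Sun  2044: Sat/Tue  2045: Mon/Wed  2046: Tue/Thu  2047: Wed/Fri  2048: Thu/Sun  2049: Sat/Mon  2050: Sun/Tue  2051: Mon/Wed  2052: Tue/Fri  2053: Thu/Sat  2054: Fri/Sun  …(6 more)…  2061: Sun/Tue  2062: Mon/Wed  2063: Tue/Thu  2064: Wed/Sat ✓  2065: Fri/Sun  2066: Sat/Mon  2067: Sun/Tue  2068: Mon/Thu  2069: Wed/Fri  2070: Thu/Sat  2071: Fri/Sun  2072: Sat/Tue  2073: Mon/Wed  2074: Tue/Thu
Both conditions hold in: 2064 — 1.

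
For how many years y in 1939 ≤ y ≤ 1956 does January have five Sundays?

January has 31 days; it has five Sundays when Sunday falls among the first (month-length − 28) days — i.e. when January 1 is one of Sunday/Saturday/Friday.
January 1 by year: 1939:Sun✓ 1940:Mon 1941:Wed 1942:Thu 1943:Fri✓ 1944:Sat✓ 1945:Mon 1946:Tue 1947:Wed 1948:Thu 1949:Sat✓ 1950:Sun✓ 1951:Mon 1952:Tue 1953:Thu 1954:Fri✓ 1955:Sat✓ 1956:Sun✓
Years with five Sundays: 1939, 1943, 1944, 1949, 1950, 1954, 1955, 1956 → 8.

8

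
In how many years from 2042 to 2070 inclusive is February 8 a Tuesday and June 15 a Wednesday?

3

Check each year's weekday for February 8 and June 15:
  2042: Sat/Sun  2043: Sun/Mon  2044: Mon/Wed  2045: Wed/Thu  2046: Thu/Fri  2047: Fri/Sat  2048: Sat/Mon  2049: Mon/Tue  2050: Tue/Wed ✓  2051: Wed/Thu  2052: Thu/Sat  2053: Sat/Sun  2054: Sun/Mon  2055: Mon/Tue  2056: Tue/Thu  2057: Thu/Fri  2058: Fri/Sat  2059: Sat/Sun  2060: Sun/Tue  2061: Tue/Wed ✓  2062: Wed/Thu  2063: Thu/Fri  2064: Fri/Sun  2065: Sun/Mon  2066: Mon/Tue  2067: Tue/Wed ✓  2068: Wed/Fri  2069: Fri/Sat  2070: Sat/Sun
Both conditions hold in: 2050, 2061, 2067 — 3.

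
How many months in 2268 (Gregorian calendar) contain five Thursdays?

A month of length L has five Thursdays iff its first Thursday is on day ≤ L−28 (so day 1–3 in a 31-day month, 1–2 in a 30-day month, day 1 in a leap February).
Checking each month of 2268: Jan starts Wed (31d) ✓; Feb starts Sat (29d); Mar starts Sun (31d); Apr starts Wed (30d) ✓; May starts Fri (31d); Jun starts Mon (30d); Jul starts Wed (31d) ✓; Aug starts Sat (31d); Sep starts Tue (30d); Oct starts Thu (31d) ✓; Nov starts Sun (30d); Dec starts Tue (31d) ✓.
Five-Thursday months: January, April, July, October, December → 5.

5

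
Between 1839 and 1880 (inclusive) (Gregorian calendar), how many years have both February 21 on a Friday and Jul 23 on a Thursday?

2

Check each year's weekday for February 21 and Jul 23:
  1839: Thu/Tue  1840: Fri/Thu ✓  1841: Sun/Fri  1842: Mon/Sat  1843: Tue/Sun  1844: Wed/Tue  1845: Fri/Wed  1846: Sat/Thu  1847: Sun/Fri  1848: Mon/Sun  1849: Wed/Mon  1850: Thu/Tue  1851: Fri/Wed  1852: Sat/Fri  …(14 more)…  1867: Thu/Tue  1868: Fri/Thu ✓  1869: Sun/Fri  1870: Mon/Sat  1871: Tue/Sun  1872: Wed/Tue  1873: Fri/Wed  1874: Sat/Thu  1875: Sun/Fri  1876: Mon/Sun  1877: Wed/Mon  1878: Thu/Tue  1879: Fri/Wed  1880: Sat/Fri
Both conditions hold in: 1840, 1868 — 2.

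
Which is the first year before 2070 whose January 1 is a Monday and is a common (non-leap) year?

2063

Jan 1 advances by 2 weekdays after a leap year and by 1 after a common year.
2070: Jan 1 is Wednesday.
2069: Tuesday
2068: Sunday (leap)
2067: Saturday
2066: Friday
2065: Thursday
2064: Tuesday (leap)
2063: Monday
2063 begins on a Monday and is a common year.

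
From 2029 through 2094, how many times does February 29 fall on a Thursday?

2

Leap years in 2029–2094: 16 of them.
Feb 29 weekday advances by 5 (mod 7) from one leap year to the next four years later (or differs when a century non-leap intervenes).
Leap-day weekdays: 2032:Sun 2036:Fri 2040:Wed 2044:Mon 2048:Sat 2052:Thu✓ 2056:Tue 2060:Sun 2064:Fri 2068:Wed 2072:Mon 2076:Sat 2080:Thu✓ 2084:Tue 2088:Sun 2092:Fri
Thursday: 2052, 2080 → 2.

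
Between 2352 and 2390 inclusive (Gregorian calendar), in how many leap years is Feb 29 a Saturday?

Leap years in 2352–2390: 10 of them.
Feb 29 weekday advances by 5 (mod 7) from one leap year to the next four years later (or differs when a century non-leap intervenes).
Leap-day weekdays: 2352:Fri 2356:Wed 2360:Mon 2364:Sat✓ 2368:Thu 2372:Tue 2376:Sun 2380:Fri 2384:Wed 2388:Mon
Saturday: 2364 → 1.

1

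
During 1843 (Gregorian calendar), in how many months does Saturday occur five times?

4

A month of length L has five Saturdays iff its first Saturday is on day ≤ L−28 (so day 1–3 in a 31-day month, 1–2 in a 30-day month, day 1 in a leap February).
Checking each month of 1843: Jan starts Sun (31d); Feb starts Wed (28d); Mar starts Wed (31d); Apr starts Sat (30d) ✓; May starts Mon (31d); Jun starts Thu (30d); Jul starts Sat (31d) ✓; Aug starts Tue (31d); Sep starts Fri (30d) ✓; Oct starts Sun (31d); Nov starts Wed (30d); Dec starts Fri (31d) ✓.
Five-Saturday months: April, July, September, December → 4.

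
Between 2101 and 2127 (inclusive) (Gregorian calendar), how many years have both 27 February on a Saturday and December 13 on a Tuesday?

1

Check each year's weekday for 27 February and December 13:
  2101: Sun/Tue  2102: Mon/Wed  2103: Tue/Thu  2104: Wed/Sat  2105: Fri/Sun  2106: Sat/Mon  2107: Sun/Tue  2108: Mon/Thu  2109: Wed/Fri  2110: Thu/Sat  2111: Fri/Sun  2112: Sat/Tue ✓  2113: Mon/Wed  2114: Tue/Thu  2115: Wed/Fri  2116: Thu/Sun  2117: Sat/Mon  2118: Sun/Tue  2119: Mon/Wed  2120: Tue/Fri  2121: Thu/Sat  2122: Fri/Sun  2123: Sat/Mon  2124: Sun/Wed  2125: Tue/Thu  2126: Wed/Fri  2127: Thu/Sat
Both conditions hold in: 2112 — 1.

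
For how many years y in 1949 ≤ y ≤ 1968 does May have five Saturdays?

May has 31 days; it has five Saturdays when Saturday falls among the first (month-length − 28) days — i.e. when May 1 is one of Saturday/Friday/Thursday.
May 1 by year: 1949:Sun 1950:Mon 1951:Tue 1952:Thu✓ 1953:Fri✓ 1954:Sat✓ 1955:Sun 1956:Tue 1957:Wed 1958:Thu✓ 1959:Fri✓ 1960:Sun 1961:Mon 1962:Tue 1963:Wed 1964:Fri✓ 1965:Sat✓ 1966:Sun 1967:Mon 1968:Wed
Years with five Saturdays: 1952, 1953, 1954, 1958, 1959, 1964, 1965 → 7.

7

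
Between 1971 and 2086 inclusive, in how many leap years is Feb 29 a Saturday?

Leap years in 1971–2086: 29 of them.
Feb 29 weekday advances by 5 (mod 7) from one leap year to the next four years later (or differs when a century non-leap intervenes).
Leap-day weekdays: 1972:Tue 1976:Sun 1980:Fri 1984:Wed 1988:Mon 1992:Sat✓ 1996:Thu 2000:Tue 2004:Sun 2008:Fri 2012:Wed 2016:Mon 2020:Sat✓ …(3 more)… 2036:Fri 2040:Wed 2044:Mon 2048:Sat✓ 2052:Thu 2056:Tue 2060:Sun 2064:Fri 2068:Wed 2072:Mon 2076:Sat✓ 2080:Thu 2084:Tue
Saturday: 1992, 2020, 2048, 2076 → 4.

4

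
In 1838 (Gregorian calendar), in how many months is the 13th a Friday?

Check the 13th of each month of 1838: Jan 13: Sat, Feb 13: Tue, Mar 13: Tue, Apr 13: Fri, May 13: Sun, Jun 13: Wed, Jul 13: Fri, Aug 13: Mon, Sep 13: Thu, Oct 13: Sat, Nov 13: Tue, Dec 13: Thu.
Friday occurs in April, July — 2 months.

2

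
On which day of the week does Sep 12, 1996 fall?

January 1, 1996 is a Monday.
September 12 is day 256 of the year, i.e. 255 days after Jan 1.
255 mod 7 = 3, so advance 3 weekdays from Monday: Thursday.

Thursday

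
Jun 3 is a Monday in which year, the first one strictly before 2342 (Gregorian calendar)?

From one year to the next, a fixed date's weekday advances by 1, or by 2 when a Feb 29 lies between the two dates.
2342: June 3 is Wednesday.
2341: Tuesday (−1)
2340: Monday (−1)
Jun 3 falls on a Monday in 2340.

2340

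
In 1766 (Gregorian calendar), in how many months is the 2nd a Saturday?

1

Check the 2nd of each month of 1766: Jan 2: Thu, Feb 2: Sun, Mar 2: Sun, Apr 2: Wed, May 2: Fri, Jun 2: Mon, Jul 2: Wed, Aug 2: Sat, Sep 2: Tue, Oct 2: Thu, Nov 2: Sun, Dec 2: Tue.
Saturday occurs in August — 1 month.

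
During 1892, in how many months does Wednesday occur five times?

4

A month of length L has five Wednesdays iff its first Wednesday is on day ≤ L−28 (so day 1–3 in a 31-day month, 1–2 in a 30-day month, day 1 in a leap February).
Checking each month of 1892: Jan starts Fri (31d); Feb starts Mon (29d); Mar starts Tue (31d) ✓; Apr starts Fri (30d); May starts Sun (31d); Jun starts Wed (30d) ✓; Jul starts Fri (31d); Aug starts Mon (31d) ✓; Sep starts Thu (30d); Oct starts Sat (31d); Nov starts Tue (30d) ✓; Dec starts Thu (31d).
Five-Wednesday months: March, June, August, November → 4.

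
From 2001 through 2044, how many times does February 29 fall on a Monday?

Leap years in 2001–2044: 11 of them.
Feb 29 weekday advances by 5 (mod 7) from one leap year to the next four years later (or differs when a century non-leap intervenes).
Leap-day weekdays: 2004:Sun 2008:Fri 2012:Wed 2016:Mon✓ 2020:Sat 2024:Thu 2028:Tue 2032:Sun 2036:Fri 2040:Wed 2044:Mon✓
Monday: 2016, 2044 → 2.

2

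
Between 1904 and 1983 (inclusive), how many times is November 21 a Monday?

Track November 21's weekday year by year (advancing +1, or +2 across a Feb 29):
  1904: Mon ✓  1905: Tue (+1)  1906: Wed (+1)  1907: Thu (+1)  1908: Sat (+2)
  1909: Sun (+1)  1910: Mon (+1) ✓  1911: Tue (+1)  1912: Thu (+2)  1913: Fri (+1)
  1914: Sat (+1)  1915: Sun (+1)  1916: Tue (+2)  1917: Wed (+1)  … (52 more years) …
  1970: Sat (+1)  1971: Sun (+1)  1972: Tue (+2)  1973: Wed (+1)  1974: Thu (+1)
  1975: Fri (+1)  1976: Sun (+2)  1977: Mon (+1) ✓  1978: Tue (+1)  1979: Wed (+1)
  1980: Fri (+2)  1981: Sat (+1)  1982: Sun (+1)  1983: Mon (+1) ✓
Monday years: 1904, 1910, 1921, 1927, 1932, 1938, 1949, 1955, 1960, 1966, 1977, 1983 — 12 in total.

12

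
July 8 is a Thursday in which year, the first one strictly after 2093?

From one year to the next, a fixed date's weekday advances by 1, or by 2 when a Feb 29 lies between the two dates.
2093: July 8 is Wednesday.
2094: Thursday (+1)
July 8 falls on a Thursday in 2094.

2094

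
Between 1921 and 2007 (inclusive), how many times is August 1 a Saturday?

12

Track August 1's weekday year by year (advancing +1, or +2 across a Feb 29):
  1921: Mon  1922: Tue (+1)  1923: Wed (+1)  1924: Fri (+2)  1925: Sat (+1) ✓
  1926: Sun (+1)  1927: Mon (+1)  1928: Wed (+2)  1929: Thu (+1)  1930: Fri (+1)
  1931: Sat (+1) ✓  1932: Mon (+2)  1933: Tue (+1)  1934: Wed (+1)  … (59 more years) …
  1994: Mon (+1)  1995: Tue (+1)  1996: Thu (+2)  1997: Fri (+1)  1998: Sat (+1) ✓
  1999: Sun (+1)  2000: Tue (+2)  2001: Wed (+1)  2002: Thu (+1)  2003: Fri (+1)
  2004: Sun (+2)  2005: Mon (+1)  2006: Tue (+1)  2007: Wed (+1)
Saturday years: 1925, 1931, 1936, 1942, 1953, 1959, 1964, 1970, 1981, 1987, 1992, 1998 — 12 in total.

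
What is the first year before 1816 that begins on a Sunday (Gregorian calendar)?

1815

Jan 1 advances by 2 weekdays after a leap year and by 1 after a common year.
1816: Jan 1 is Monday (leap).
1815: Sunday
1815 begins on a Sunday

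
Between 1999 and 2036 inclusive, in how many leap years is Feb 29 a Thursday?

Leap years in 1999–2036: 10 of them.
Feb 29 weekday advances by 5 (mod 7) from one leap year to the next four years later (or differs when a century non-leap intervenes).
Leap-day weekdays: 2000:Tue 2004:Sun 2008:Fri 2012:Wed 2016:Mon 2020:Sat 2024:Thu✓ 2028:Tue 2032:Sun 2036:Fri
Thursday: 2024 → 1.

1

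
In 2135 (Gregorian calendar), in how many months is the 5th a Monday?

2

Check the 5th of each month of 2135: Jan 5: Wed, Feb 5: Sat, Mar 5: Sat, Apr 5: Tue, May 5: Thu, Jun 5: Sun, Jul 5: Tue, Aug 5: Fri, Sep 5: Mon, Oct 5: Wed, Nov 5: Sat, Dec 5: Mon.
Monday occurs in September, December — 2 months.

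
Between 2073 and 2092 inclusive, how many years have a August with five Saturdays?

8

August has 31 days; it has five Saturdays when Saturday falls among the first (month-length − 28) days — i.e. when August 1 is one of Saturday/Friday/Thursday.
August 1 by year: 2073:Tue 2074:Wed 2075:Thu✓ 2076:Sat✓ 2077:Sun 2078:Mon 2079:Tue 2080:Thu✓ 2081:Fri✓ 2082:Sat✓ 2083:Sun 2084:Tue 2085:Wed 2086:Thu✓ 2087:Fri✓ 2088:Sun 2089:Mon 2090:Tue 2091:Wed 2092:Fri✓
Years with five Saturdays: 2075, 2076, 2080, 2081, 2082, 2086, 2087, 2092 → 8.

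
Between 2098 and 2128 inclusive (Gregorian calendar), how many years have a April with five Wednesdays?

10

April has 30 days; it has five Wednesdays when Wednesday falls among the first (month-length − 28) days — i.e. when April 1 is one of Wednesday/Tuesday.
April 1 by year: 2098:Tue✓ 2099:Wed✓ 2100:Thu 2101:Fri 2102:Sat 2103:Sun 2104:Tue✓ 2105:Wed✓ 2106:Thu 2107:Fri 2108:Sun 2109:Mon 2110:Tue✓ 2111:Wed✓ 2112:Fri 2113:Sat 2114:Sun 2115:Mon 2116:Wed✓ 2117:Thu 2118:Fri 2119:Sat 2120:Mon 2121:Tue✓ 2122:Wed✓ 2123:Thu 2124:Sat 2125:Sun 2126:Mon 2127:Tue✓ 2128:Thu
Years with five Wednesdays: 2098, 2099, 2104, 2105, 2110, 2111, 2116, 2121, 2122, 2127 → 10.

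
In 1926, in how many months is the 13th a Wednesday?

Check the 13th of each month of 1926: Jan 13: Wed, Feb 13: Sat, Mar 13: Sat, Apr 13: Tue, May 13: Thu, Jun 13: Sun, Jul 13: Tue, Aug 13: Fri, Sep 13: Mon, Oct 13: Wed, Nov 13: Sat, Dec 13: Mon.
Wednesday occurs in January, October — 2 months.

2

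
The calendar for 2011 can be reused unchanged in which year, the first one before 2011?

2005

Two years share a calendar iff Jan 1 falls on the same weekday and both are leap or both are common. 2011: Jan 1 is Saturday, common year.
2010: Jan 1 Friday, common
2009: Jan 1 Thursday, common
2008: Jan 1 Tuesday, leap
2007: Jan 1 Monday, common
2006: Jan 1 Sunday, common
2005: Jan 1 Saturday, common
2005 matches on both conditions.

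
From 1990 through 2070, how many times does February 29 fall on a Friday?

Leap years in 1990–2070: 20 of them.
Feb 29 weekday advances by 5 (mod 7) from one leap year to the next four years later (or differs when a century non-leap intervenes).
Leap-day weekdays: 1992:Sat 1996:Thu 2000:Tue 2004:Sun 2008:Fri✓ 2012:Wed 2016:Mon 2020:Sat 2024:Thu 2028:Tue 2032:Sun 2036:Fri✓ 2040:Wed 2044:Mon 2048:Sat 2052:Thu 2056:Tue 2060:Sun 2064:Fri✓ 2068:Wed
Friday: 2008, 2036, 2064 → 3.

3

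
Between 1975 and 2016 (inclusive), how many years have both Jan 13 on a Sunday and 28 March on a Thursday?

4

Check each year's weekday for Jan 13 and 28 March:
  1975: Mon/Fri  1976: Tue/Sun  1977: Thu/Mon  1978: Fri/Tue  1979: Sat/Wed  1980: Sun/Fri  1981: Tue/Sat  1982: Wed/Sun  1983: Thu/Mon  1984: Fri/Wed  1985: Sun/Thu ✓  1986: Mon/Fri  1987: Tue/Sat  1988: Wed/Mon  …(14 more)…  2003: Mon/Fri  2004: Tue/Sun  2005: Thu/Mon  2006: Fri/Tue  2007: Sat/Wed  2008: Sun/Fri  2009: Tue/Sat  2010: Wed/Sun  2011: Thu/Mon  2012: Fri/Wed  2013: Sun/Thu ✓  2014: Mon/Fri  2015: Tue/Sat  2016: Wed/Mon
Both conditions hold in: 1985, 1991, 2002, 2013 — 4.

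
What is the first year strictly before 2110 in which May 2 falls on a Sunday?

From one year to the next, a fixed date's weekday advances by 1, or by 2 when a Feb 29 lies between the two dates.
2110: May 2 is Friday.
2109: Thursday (−1)
2108: Wednesday (−1)
2107: Monday (−2)
2106: Sunday (−1)
May 2 falls on a Sunday in 2106.

2106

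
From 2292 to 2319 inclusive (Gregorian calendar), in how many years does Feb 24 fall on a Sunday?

4

Track Feb 24's weekday year by year (advancing +1, or +2 across a Feb 29):
  2292: Wed  2293: Fri (+2)  2294: Sat (+1)  2295: Sun (+1) ✓  2296: Mon (+1)
  2297: Wed (+2)  2298: Thu (+1)  2299: Fri (+1)  2300: Sat (+1)  2301: Sun (+1) ✓
  2302: Mon (+1)  2303: Tue (+1)  2304: Wed (+1)  2305: Fri (+2)  2306: Sat (+1)
  2307: Sun (+1) ✓  2308: Mon (+1)  2309: Wed (+2)  2310: Thu (+1)  2311: Fri (+1)
  2312: Sat (+1)  2313: Mon (+2)  2314: Tue (+1)  2315: Wed (+1)  2316: Thu (+1)
  2317: Sat (+2)  2318: Sun (+1) ✓  2319: Mon (+1)
Sunday years: 2295, 2301, 2307, 2318 — 4 in total.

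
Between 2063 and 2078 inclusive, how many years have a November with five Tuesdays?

November has 30 days; it has five Tuesdays when Tuesday falls among the first (month-length − 28) days — i.e. when November 1 is one of Tuesday/Monday.
November 1 by year: 2063:Thu 2064:Sat 2065:Sun 2066:Mon✓ 2067:Tue✓ 2068:Thu 2069:Fri 2070:Sat 2071:Sun 2072:Tue✓ 2073:Wed 2074:Thu 2075:Fri 2076:Sun 2077:Mon✓ 2078:Tue✓
Years with five Tuesdays: 2066, 2067, 2072, 2077, 2078 → 5.

5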